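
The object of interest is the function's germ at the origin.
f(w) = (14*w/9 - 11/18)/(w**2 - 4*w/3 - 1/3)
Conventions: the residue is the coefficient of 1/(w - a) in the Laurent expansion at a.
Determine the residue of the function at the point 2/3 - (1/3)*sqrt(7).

The residue is 7/9 - (23/252)*sqrt(7).

The factor w**2 - 4*w/3 - 1/3 splits as (w - a)(w - a') with a = 2/3 - (1/3)*sqrt(7), a' = 2/3 + (1/3)*sqrt(7). At the order-1 pole a set g(w) = (w - a)*f(w) = [14*w/9 - 11/18] / (w - a').
Simple pole: residue = g(a) at a = 2/3 - (1/3)*sqrt(7), which is 7/9 - (23/252)*sqrt(7).


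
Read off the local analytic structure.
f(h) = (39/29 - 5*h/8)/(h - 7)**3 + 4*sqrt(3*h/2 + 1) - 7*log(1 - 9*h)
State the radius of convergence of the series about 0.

The radius of convergence is 1/9.

Denominator factor (h - 7)^3: pole of order 3 at 7, modulus 7.
Branch term (4)*sqrt(1 - h/(-2/3)): its argument vanishes at h = -2/3, a square-root branch point, modulus 2/3.
Branch term (-7)*log(1 - h/(1/9)): its argument vanishes at h = 1/9, a logarithmic branch point, modulus 1/9.
The radius of convergence is the smallest modulus among the singular points: 1/9.


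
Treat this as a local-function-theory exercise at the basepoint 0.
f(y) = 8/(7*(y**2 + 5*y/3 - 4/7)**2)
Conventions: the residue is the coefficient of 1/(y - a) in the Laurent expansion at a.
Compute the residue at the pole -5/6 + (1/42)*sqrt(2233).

The factor y**2 + 5*y/3 - 4/7 splits as (y - a)(y - a') with a = -5/6 + (1/42)*sqrt(2233), a' = -5/6 - (1/42)*sqrt(2233). At the order-2 pole a set g(y) = (y - a)^2*f(y) = [8/7] / (y - a')^2.
Order-2 pole: residue = g'(a); g'(-5/6 + (1/42)*sqrt(2233)) = -(432/101761)*sqrt(2233), so the residue is -(432/101761)*sqrt(2233).

The residue is -(432/101761)*sqrt(2233).


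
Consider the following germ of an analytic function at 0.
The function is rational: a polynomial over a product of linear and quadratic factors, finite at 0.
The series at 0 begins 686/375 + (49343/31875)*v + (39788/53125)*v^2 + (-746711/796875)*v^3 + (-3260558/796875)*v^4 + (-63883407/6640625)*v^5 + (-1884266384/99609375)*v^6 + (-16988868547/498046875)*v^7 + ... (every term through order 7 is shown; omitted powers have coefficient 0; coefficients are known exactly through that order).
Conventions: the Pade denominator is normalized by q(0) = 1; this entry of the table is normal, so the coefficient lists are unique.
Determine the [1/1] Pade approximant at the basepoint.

The Pade approximant has numerator coefficients [686/375, 21279769/32098125]; denominator coefficients [1, -2436/5035].

Taylor coefficients needed (read off): a_0 = 686/375, a_1 = 49343/31875, a_2 = 39788/53125.
Write the denominator as Q(v) = 1 + q1*v. Requiring Q*f - P = O(v^3) with deg P <= 1 kills the coefficients of v^2..v^2 in Q*f:
  v^2: a_2 + q1*a_1 = 0, i.e. 39788/53125 + (49343/31875)*q1 = 0.
Solving this linear system: q1 = -2436/5035.
The numerator is Q*f truncated at degree 1: P0 = a_0 = 686/375; P1 = a_1 + q1*a_0 = 21279769/32098125.


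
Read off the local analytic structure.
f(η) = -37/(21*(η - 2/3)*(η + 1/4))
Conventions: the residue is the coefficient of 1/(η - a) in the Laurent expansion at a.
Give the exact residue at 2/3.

The residue is -148/77.

At the order-1 pole 2/3 set g(η) = (η - (2/3))*f(η) = -37/(21*(η + 1/4)).
Simple pole: residue = g(a) at a = 2/3, which is -148/77.


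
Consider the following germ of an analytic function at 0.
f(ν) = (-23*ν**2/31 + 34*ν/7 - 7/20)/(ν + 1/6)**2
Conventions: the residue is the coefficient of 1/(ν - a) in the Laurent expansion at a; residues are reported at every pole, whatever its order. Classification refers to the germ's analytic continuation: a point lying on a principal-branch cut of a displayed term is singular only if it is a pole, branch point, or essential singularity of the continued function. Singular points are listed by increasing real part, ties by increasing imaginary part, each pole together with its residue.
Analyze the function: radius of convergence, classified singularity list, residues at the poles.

Denominator factor (ν + 1/6)^2: pole of order 2 at -1/6, modulus 1/6.
The radius of convergence is the smallest modulus among the singular points: 1/6.
At the order-2 pole -1/6 set g(ν) = (ν - (-1/6))^2*f(ν) = -23*ν**2/31 + 34*ν/7 - 7/20.
Order-2 pole: residue = g'(a); g'(-1/6) = 3323/651, so the residue is 3323/651.

Radius of convergence at 0: 1/6.
At -1/6: a pole of order 2; residue 3323/651.


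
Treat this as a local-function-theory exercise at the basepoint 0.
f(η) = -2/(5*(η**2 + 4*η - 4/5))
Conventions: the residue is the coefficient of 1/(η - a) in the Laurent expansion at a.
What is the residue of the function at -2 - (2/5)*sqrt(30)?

The residue is (1/60)*sqrt(30).

The factor η**2 + 4*η - 4/5 splits as (η - a)(η - a') with a = -2 - (2/5)*sqrt(30), a' = -2 + (2/5)*sqrt(30). At the order-1 pole a set g(η) = (η - a)*f(η) = [-2/5] / (η - a').
Simple pole: residue = g(a) at a = -2 - (2/5)*sqrt(30), which is (1/60)*sqrt(30).


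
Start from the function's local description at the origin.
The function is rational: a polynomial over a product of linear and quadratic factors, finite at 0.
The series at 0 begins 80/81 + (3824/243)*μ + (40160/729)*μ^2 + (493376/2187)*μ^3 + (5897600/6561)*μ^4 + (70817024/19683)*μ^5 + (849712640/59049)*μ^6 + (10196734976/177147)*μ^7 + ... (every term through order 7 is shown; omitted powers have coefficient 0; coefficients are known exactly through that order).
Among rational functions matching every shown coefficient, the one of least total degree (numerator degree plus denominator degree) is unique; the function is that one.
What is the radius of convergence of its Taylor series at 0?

No rational of total degree below 3 reproduces all 8 coefficients; solving the [1/2] Pade equations on them gives f(μ) = (-14*μ/3 - 10/27)/((μ - 1/4)*(μ + 3/2)), whose expansion matches every shown term.
Denominator factor (μ - 1/4): pole of order 1 at 1/4, modulus 1/4.
Denominator factor (μ + 3/2): pole of order 1 at -3/2, modulus 3/2.
The radius of convergence is the smallest modulus among the singular points: 1/4.

The radius of convergence is 1/4.


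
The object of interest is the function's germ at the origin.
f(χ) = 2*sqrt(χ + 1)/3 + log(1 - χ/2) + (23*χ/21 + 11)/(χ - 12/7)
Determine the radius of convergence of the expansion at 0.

The radius of convergence is 1.

Denominator factor (χ - 12/7): pole of order 1 at 12/7, modulus 12/7.
Branch term (2/3)*sqrt(1 - χ/(-1)): its argument vanishes at χ = -1, a square-root branch point, modulus 1.
Branch term (1)*log(1 - χ/(2)): its argument vanishes at χ = 2, a logarithmic branch point, modulus 2.
The radius of convergence is the smallest modulus among the singular points: 1.


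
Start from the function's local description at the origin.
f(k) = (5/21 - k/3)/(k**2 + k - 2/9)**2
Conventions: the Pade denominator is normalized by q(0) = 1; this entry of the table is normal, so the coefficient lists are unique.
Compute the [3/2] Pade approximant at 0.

The Pade approximant has numerator coefficients [135/28, -60957063/3628156, 10152297/518308, -146115171/3628156]; denominator coefficients [1, -1436319/129577, 16148457/518308].

Taylor coefficients needed (expand at 0): a_0 = 135/28, a_1 = 513/14, a_2 = 30861/112, a_3 = 209709/112, a_4 = 5452191/448, a_5 = 8575227/112.
Write the denominator as Q(k) = 1 + q1*k + q2*k^2. Requiring Q*f - P = O(k^6) with deg P <= 3 kills the coefficients of k^4..k^5 in Q*f:
  k^4: a_4 + q1*a_3 + q2*a_2 = 0, i.e. 5452191/448 + (209709/112)*q1 + (30861/112)*q2 = 0.
  k^5: a_5 + q1*a_4 + q2*a_3 = 0, i.e. 8575227/112 + (5452191/448)*q1 + (209709/112)*q2 = 0.
Solving this linear system: q1 = -1436319/129577, q2 = 16148457/518308.
The numerator is Q*f truncated at degree 3: P0 = a_0 = 135/28; P1 = a_1 + q1*a_0 = -60957063/3628156; P2 = a_2 + q1*a_1 + q2*a_0 = 10152297/518308; P3 = a_3 + q1*a_2 + q2*a_1 = -146115171/3628156.


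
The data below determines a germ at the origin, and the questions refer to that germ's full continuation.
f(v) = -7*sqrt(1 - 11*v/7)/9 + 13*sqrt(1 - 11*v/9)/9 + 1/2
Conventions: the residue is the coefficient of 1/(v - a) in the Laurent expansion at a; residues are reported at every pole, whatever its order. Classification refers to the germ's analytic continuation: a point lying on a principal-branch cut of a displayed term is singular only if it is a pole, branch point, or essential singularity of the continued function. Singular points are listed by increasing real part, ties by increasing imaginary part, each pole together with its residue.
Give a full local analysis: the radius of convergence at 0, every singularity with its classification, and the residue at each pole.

Radius of convergence at 0: 7/11.
At 7/11: an algebraic (square-root) branch point.
At 9/11: an algebraic (square-root) branch point.

Branch term (13/9)*sqrt(1 - v/(9/11)): its argument vanishes at v = 9/11, a square-root branch point, modulus 9/11.
Branch term (-7/9)*sqrt(1 - v/(7/11)): its argument vanishes at v = 7/11, a square-root branch point, modulus 7/11.
The radius of convergence is the smallest modulus among the singular points: 7/11.
List the singular points by increasing real part (a conjugate pair: the negative imaginary part first).


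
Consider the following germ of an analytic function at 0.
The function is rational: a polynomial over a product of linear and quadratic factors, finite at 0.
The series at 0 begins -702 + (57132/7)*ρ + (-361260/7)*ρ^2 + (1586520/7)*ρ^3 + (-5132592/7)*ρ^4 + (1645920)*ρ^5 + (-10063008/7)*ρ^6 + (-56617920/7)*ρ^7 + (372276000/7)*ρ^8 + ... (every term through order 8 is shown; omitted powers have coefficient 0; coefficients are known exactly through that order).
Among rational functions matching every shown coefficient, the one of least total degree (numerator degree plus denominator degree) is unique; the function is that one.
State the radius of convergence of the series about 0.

No rational of total degree below 7 reproduces all 9 coefficients; solving the [1/6] Pade equations on them gives f(ρ) = (-17*ρ/14 - 13/4)/(ρ**2 + 2*ρ/3 + 1/6)**3, whose expansion matches every shown term.
Denominator factor (ρ**2 + 2*ρ/3 + 1/6)^3: discriminant -2/9, complex-conjugate roots (-1/3) + ((1/6)*sqrt(2))*i and (-1/3) - ((1/6)*sqrt(2))*i; poles of order 3, moduli (1/6)*sqrt(6) and (1/6)*sqrt(6).
The radius of convergence is the smallest modulus among the singular points: (1/6)*sqrt(6).

The radius of convergence is (1/6)*sqrt(6).


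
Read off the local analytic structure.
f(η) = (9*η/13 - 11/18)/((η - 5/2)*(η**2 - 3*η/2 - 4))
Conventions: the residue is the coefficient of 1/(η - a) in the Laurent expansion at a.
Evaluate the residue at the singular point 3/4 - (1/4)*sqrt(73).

The factor η**2 - 3*η/2 - 4 splits as (η - a)(η - a') with a = 3/4 - (1/4)*sqrt(73), a' = 3/4 + (1/4)*sqrt(73). At the order-1 pole a set g(η) = (η - a)*f(η) = [(9*η/13 - 11/18)/(η - 5/2)] / (η - a').
Simple pole: residue = g(a) at a = 3/4 - (1/4)*sqrt(73), which is 131/351 - (1403/25623)*sqrt(73).

The residue is 131/351 - (1403/25623)*sqrt(73).


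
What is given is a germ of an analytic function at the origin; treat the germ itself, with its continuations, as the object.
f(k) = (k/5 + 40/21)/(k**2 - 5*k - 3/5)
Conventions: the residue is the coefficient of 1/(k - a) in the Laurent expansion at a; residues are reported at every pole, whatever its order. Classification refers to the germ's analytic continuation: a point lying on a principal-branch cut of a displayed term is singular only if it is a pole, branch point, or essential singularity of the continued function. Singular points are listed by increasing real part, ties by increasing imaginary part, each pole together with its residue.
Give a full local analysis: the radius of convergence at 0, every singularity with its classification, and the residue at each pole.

Radius of convergence at 0: -5/2 + (1/10)*sqrt(685).
At 5/2 - (1/10)*sqrt(685): a pole of order 1; residue 1/10 - (101/5754)*sqrt(685).
At 5/2 + (1/10)*sqrt(685): a pole of order 1; residue 1/10 + (101/5754)*sqrt(685).

Denominator factor (k**2 - 5*k - 3/5): discriminant 137/5, real irrational roots 5/2 + (1/10)*sqrt(685) and 5/2 - (1/10)*sqrt(685); poles of order 1, moduli 5/2 + (1/10)*sqrt(685) and -5/2 + (1/10)*sqrt(685).
The radius of convergence is the smallest modulus among the singular points: -5/2 + (1/10)*sqrt(685).
The factor k**2 - 5*k - 3/5 splits as (k - a)(k - a') with a = 5/2 - (1/10)*sqrt(685), a' = 5/2 + (1/10)*sqrt(685). At the order-1 pole a set g(k) = (k - a)*f(k) = [k/5 + 40/21] / (k - a').
Simple pole: residue = g(a) at a = 5/2 - (1/10)*sqrt(685), which is 1/10 - (101/5754)*sqrt(685).
The factor k**2 - 5*k - 3/5 splits as (k - a)(k - a') with a = 5/2 + (1/10)*sqrt(685), a' = 5/2 - (1/10)*sqrt(685). At the order-1 pole a set g(k) = (k - a)*f(k) = [k/5 + 40/21] / (k - a').
Simple pole: residue = g(a) at a = 5/2 + (1/10)*sqrt(685), which is 1/10 + (101/5754)*sqrt(685).
List the singular points by increasing real part (a conjugate pair: the negative imaginary part first).


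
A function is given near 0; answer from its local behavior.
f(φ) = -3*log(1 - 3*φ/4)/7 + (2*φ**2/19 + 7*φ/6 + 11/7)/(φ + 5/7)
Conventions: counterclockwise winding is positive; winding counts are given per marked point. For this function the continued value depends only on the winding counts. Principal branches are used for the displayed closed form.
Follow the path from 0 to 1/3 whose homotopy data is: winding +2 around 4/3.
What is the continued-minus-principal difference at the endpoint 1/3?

The rational part is single-valued and drops out of the difference; each branch term changes only by its own monodromy.
(-3/7)*log(1 - φ/(4/3)): each positive loop around 4/3 adds 2*pi*i to the log, so winding +2 contributes (-3/7)*(2)*2*pi*i = -(12/7)*pi*i.
Summing the contributions at φ = 1/3 gives -(12/7)*pi*i.

Continued minus principal equals -(12/7)*pi*i.


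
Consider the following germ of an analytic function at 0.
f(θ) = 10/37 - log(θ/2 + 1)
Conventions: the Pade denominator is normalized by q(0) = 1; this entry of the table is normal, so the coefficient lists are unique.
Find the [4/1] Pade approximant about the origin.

The Pade approximant has numerator coefficients [10/37, -29/74, -3/40, 1/120, -1/960]; denominator coefficients [1, 2/5].

Taylor coefficients needed (expand at 0): a_0 = 10/37, a_1 = -1/2, a_2 = 1/8, a_3 = -1/24, a_4 = 1/64, a_5 = -1/160.
Write the denominator as Q(θ) = 1 + q1*θ. Requiring Q*f - P = O(θ^6) with deg P <= 4 kills the coefficients of θ^5..θ^5 in Q*f:
  θ^5: a_5 + q1*a_4 = 0, i.e. -1/160 + (1/64)*q1 = 0.
Solving this linear system: q1 = 2/5.
The numerator is Q*f truncated at degree 4: P0 = a_0 = 10/37; P1 = a_1 + q1*a_0 = -29/74; P2 = a_2 + q1*a_1 = -3/40; P3 = a_3 + q1*a_2 = 1/120; P4 = a_4 + q1*a_3 = -1/960.


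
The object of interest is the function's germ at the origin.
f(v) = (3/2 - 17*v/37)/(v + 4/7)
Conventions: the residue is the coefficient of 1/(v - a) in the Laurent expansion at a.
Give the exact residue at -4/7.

The residue is 913/518.

At the order-1 pole -4/7 set g(v) = (v - (-4/7))*f(v) = 3/2 - 17*v/37.
Simple pole: residue = g(a) at a = -4/7, which is 913/518.


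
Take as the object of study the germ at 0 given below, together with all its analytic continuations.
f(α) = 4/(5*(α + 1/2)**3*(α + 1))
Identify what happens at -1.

The denominator factor α + 1 vanishes at -1 and appears to the power 1; the numerator there equals 4/5, nonzero, and no other factor vanishes.
Hence a pole whose order is the multiplicity, 1.

The point is a pole of order 1.


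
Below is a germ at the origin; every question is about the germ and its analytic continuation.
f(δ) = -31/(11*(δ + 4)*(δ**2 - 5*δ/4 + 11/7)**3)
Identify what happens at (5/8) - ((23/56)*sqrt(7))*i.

The point is a pole of order 3.

The denominator factor δ**2 - 5*δ/4 + 11/7 vanishes at (5/8) - ((23/56)*sqrt(7))*i and appears to the power 3; the numerator there equals -31/11, nonzero, and no other factor vanishes.
Hence a pole whose order is the multiplicity, 3.


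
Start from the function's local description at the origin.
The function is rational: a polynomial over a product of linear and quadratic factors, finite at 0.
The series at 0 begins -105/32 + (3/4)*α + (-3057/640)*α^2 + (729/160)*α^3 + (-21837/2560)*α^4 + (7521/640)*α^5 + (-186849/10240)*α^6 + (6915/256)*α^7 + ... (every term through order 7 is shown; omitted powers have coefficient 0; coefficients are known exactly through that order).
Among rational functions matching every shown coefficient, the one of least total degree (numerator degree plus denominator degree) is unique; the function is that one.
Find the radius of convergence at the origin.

The radius of convergence is 2/3.

No rational of total degree below 5 reproduces all 8 coefficients; solving the [2/3] Pade equations on them gives f(α) = (-4*α**2/5 - 19*α/8 - 35/4)/((α - 2)**2*(α + 2/3)), whose expansion matches every shown term.
Denominator factor (α + 2/3): pole of order 1 at -2/3, modulus 2/3.
Denominator factor (α - 2)^2: pole of order 2 at 2, modulus 2.
The radius of convergence is the smallest modulus among the singular points: 2/3.


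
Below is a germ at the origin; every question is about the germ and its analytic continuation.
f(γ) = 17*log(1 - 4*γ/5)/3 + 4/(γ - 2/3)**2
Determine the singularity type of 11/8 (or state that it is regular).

The point is a regular point.

Denominator factors: γ - 2/3 = 17/24 at γ = 11/8 — none vanishes.
Branch term log(1 - γ/(5/4)): argument at 11/8 is -1/10, nonzero, so 11/8 is not its branch point (a point on a principal cut is still regular for the continued germ).
So the germ continues analytically to 11/8.


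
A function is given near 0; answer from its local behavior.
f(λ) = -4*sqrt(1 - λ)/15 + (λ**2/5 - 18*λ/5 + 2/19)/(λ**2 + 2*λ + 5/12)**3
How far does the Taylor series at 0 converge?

Denominator factor (λ**2 + 2*λ + 5/12)^3: discriminant 7/3, real irrational roots -1 + (1/6)*sqrt(21) and -1 - (1/6)*sqrt(21); poles of order 3, moduli 1 - (1/6)*sqrt(21) and 1 + (1/6)*sqrt(21).
Branch term (-4/15)*sqrt(1 - λ/(1)): its argument vanishes at λ = 1, a square-root branch point, modulus 1.
The radius of convergence is the smallest modulus among the singular points: 1 - (1/6)*sqrt(21).

The radius of convergence is 1 - (1/6)*sqrt(21).


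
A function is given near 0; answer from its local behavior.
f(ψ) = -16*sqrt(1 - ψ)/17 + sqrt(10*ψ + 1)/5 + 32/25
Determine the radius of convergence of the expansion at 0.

Branch term (-16/17)*sqrt(1 - ψ/(1)): its argument vanishes at ψ = 1, a square-root branch point, modulus 1.
Branch term (1/5)*sqrt(1 - ψ/(-1/10)): its argument vanishes at ψ = -1/10, a square-root branch point, modulus 1/10.
The radius of convergence is the smallest modulus among the singular points: 1/10.

The radius of convergence is 1/10.


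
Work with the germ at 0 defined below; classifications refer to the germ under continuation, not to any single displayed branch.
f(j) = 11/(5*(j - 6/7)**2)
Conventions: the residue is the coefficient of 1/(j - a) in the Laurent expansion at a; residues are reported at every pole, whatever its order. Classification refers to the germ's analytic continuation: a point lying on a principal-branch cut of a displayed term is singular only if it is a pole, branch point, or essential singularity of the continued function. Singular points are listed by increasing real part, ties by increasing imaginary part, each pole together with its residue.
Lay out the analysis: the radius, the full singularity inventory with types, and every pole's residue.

Denominator factor (j - 6/7)^2: pole of order 2 at 6/7, modulus 6/7.
The radius of convergence is the smallest modulus among the singular points: 6/7.
At the order-2 pole 6/7 set g(j) = (j - (6/7))^2*f(j) = 11/5.
Order-2 pole: residue = g'(a); g'(6/7) = 0, so the residue is 0.

Radius of convergence at 0: 6/7.
At 6/7: a pole of order 2; residue 0.


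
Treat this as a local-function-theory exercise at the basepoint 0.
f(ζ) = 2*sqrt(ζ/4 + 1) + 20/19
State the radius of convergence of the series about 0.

The radius of convergence is 4.

Branch term (2)*sqrt(1 - ζ/(-4)): its argument vanishes at ζ = -4, a square-root branch point, modulus 4.
The radius of convergence is the smallest modulus among the singular points: 4.


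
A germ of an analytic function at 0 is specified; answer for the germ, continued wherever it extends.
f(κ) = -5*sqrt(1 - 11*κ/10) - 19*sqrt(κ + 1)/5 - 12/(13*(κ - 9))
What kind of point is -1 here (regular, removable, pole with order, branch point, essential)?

The term (-19/5)*sqrt(1 - κ/(-1)) has argument 1 - -1/(-1) = 0 at -1: a square-root (algebraic, two-sheeted) branch point; the remaining terms are analytic or single-valued there.

The point is an algebraic (square-root) branch point.


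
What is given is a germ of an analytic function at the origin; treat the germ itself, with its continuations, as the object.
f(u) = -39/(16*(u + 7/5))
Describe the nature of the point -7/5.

The point is a pole of order 1.

The denominator factor u + 7/5 vanishes at -7/5 and appears to the power 1; the numerator there equals -39/16, nonzero, and no other factor vanishes.
Hence a pole whose order is the multiplicity, 1.


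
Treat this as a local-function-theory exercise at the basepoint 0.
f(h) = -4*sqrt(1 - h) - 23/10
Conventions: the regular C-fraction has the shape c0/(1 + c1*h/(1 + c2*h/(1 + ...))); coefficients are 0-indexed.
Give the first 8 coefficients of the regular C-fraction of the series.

The regular C-fraction coefficients are [-63/10, 20/63, -143/252, -63/572, -223/572, -143/892, -303/892, -223/1212].

Taylor coefficients (expand at 0): a_0 = -63/10, a_1 = 2, a_2 = 1/2, a_3 = 1/4, a_4 = 5/32, a_5 = 7/64, a_6 = 21/256, a_7 = 33/512.
c0 = a_0 = -63/10. Peel one level at a time: if S = 1 + c*h/S' with S'(0) = 1, then c is the h-coefficient of S and S' = c*h/(S - 1).
S_1 = c0/f = 1 + (20/63)*h + (715/3969)*h^2 + ...; c1 = 20/63.
S_2 = c1*h/(S_1 - 1) = 1 + (-143/252)*h + (-1/16)*h^2 + ...; c2 = -143/252.
S_3 = c2*h/(S_2 - 1) = 1 + (-63/572)*h + (-14049/327184)*h^2 + ...; c3 = -63/572.
S_4 = c3*h/(S_3 - 1) = 1 + (-223/572)*h + (-1/16)*h^2 + ...; c4 = -223/572.
S_5 = c4*h/(S_4 - 1) = 1 + (-143/892)*h + (-43329/795664)*h^2 + ...; c5 = -143/892.
S_6 = c5*h/(S_5 - 1) = 1 + (-303/892)*h + (-1/16)*h^2 + ...; c6 = -303/892.
S_7 = c6*h/(S_6 - 1) = 1 + (-223/1212)*h + ...; c7 = -223/1212.


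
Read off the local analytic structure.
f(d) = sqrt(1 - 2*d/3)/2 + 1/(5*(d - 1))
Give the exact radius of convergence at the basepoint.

Denominator factor (d - 1): pole of order 1 at 1, modulus 1.
Branch term (1/2)*sqrt(1 - d/(3/2)): its argument vanishes at d = 3/2, a square-root branch point, modulus 3/2.
The radius of convergence is the smallest modulus among the singular points: 1.

The radius of convergence is 1.


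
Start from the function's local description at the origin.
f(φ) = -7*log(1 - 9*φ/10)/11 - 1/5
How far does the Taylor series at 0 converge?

The radius of convergence is 10/9.

Branch term (-7/11)*log(1 - φ/(10/9)): its argument vanishes at φ = 10/9, a logarithmic branch point, modulus 10/9.
The radius of convergence is the smallest modulus among the singular points: 10/9.


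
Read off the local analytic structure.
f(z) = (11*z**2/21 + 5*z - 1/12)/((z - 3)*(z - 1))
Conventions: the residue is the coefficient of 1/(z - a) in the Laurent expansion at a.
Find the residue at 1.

At the order-1 pole 1 set g(z) = (z - (1))*f(z) = (11*z**2/21 + 5*z - 1/12)/(z - 3).
Simple pole: residue = g(a) at a = 1, which is -457/168.

The residue is -457/168.


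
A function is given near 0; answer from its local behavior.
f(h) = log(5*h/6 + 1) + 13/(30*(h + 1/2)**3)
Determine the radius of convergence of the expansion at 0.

Denominator factor (h + 1/2)^3: pole of order 3 at -1/2, modulus 1/2.
Branch term (1)*log(1 - h/(-6/5)): its argument vanishes at h = -6/5, a logarithmic branch point, modulus 6/5.
The radius of convergence is the smallest modulus among the singular points: 1/2.

The radius of convergence is 1/2.


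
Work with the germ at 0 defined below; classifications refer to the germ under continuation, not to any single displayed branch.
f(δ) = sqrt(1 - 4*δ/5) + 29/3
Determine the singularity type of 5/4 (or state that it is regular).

The point is an algebraic (square-root) branch point.

The term (1)*sqrt(1 - δ/(5/4)) has argument 1 - 5/4/(5/4) = 0 at 5/4: a square-root (algebraic, two-sheeted) branch point; the remaining terms are analytic or single-valued there.


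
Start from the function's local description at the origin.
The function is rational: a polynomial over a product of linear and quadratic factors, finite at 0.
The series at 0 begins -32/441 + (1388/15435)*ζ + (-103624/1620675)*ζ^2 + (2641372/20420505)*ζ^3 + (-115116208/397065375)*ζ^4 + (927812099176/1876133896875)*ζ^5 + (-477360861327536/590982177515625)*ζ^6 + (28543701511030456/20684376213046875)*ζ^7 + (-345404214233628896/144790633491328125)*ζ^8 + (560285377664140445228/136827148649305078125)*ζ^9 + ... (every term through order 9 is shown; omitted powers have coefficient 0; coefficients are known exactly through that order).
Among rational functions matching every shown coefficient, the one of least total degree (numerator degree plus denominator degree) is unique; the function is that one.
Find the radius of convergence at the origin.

The radius of convergence is 7/12.

No rational of total degree below 8 reproduces all 10 coefficients; solving the [1/7] Pade equations on them gives f(ζ) = (-ζ - 8/7)/((ζ + 7/12)*(ζ**2 + 2*ζ/5 + 3)**3), whose expansion matches every shown term.
Denominator factor (ζ + 7/12): pole of order 1 at -7/12, modulus 7/12.
Denominator factor (ζ**2 + 2*ζ/5 + 3)^3: discriminant -296/25, complex-conjugate roots (-1/5) + ((1/5)*sqrt(74))*i and (-1/5) - ((1/5)*sqrt(74))*i; poles of order 3, moduli sqrt(3) and sqrt(3).
The radius of convergence is the smallest modulus among the singular points: 7/12.


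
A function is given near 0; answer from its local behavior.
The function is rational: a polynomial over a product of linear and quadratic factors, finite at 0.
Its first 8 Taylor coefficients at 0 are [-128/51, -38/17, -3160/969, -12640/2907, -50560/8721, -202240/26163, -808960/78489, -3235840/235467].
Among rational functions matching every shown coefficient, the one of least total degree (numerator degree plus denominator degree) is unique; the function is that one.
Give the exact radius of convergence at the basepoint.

The radius of convergence is 3/4.

No rational of total degree below 3 reproduces all 8 coefficients; solving the [2/1] Pade equations on them gives f(δ) = (4*δ**2/19 - 5*δ/6 + 32/17)/(δ - 3/4), whose expansion matches every shown term.
Denominator factor (δ - 3/4): pole of order 1 at 3/4, modulus 3/4.
The radius of convergence is the smallest modulus among the singular points: 3/4.


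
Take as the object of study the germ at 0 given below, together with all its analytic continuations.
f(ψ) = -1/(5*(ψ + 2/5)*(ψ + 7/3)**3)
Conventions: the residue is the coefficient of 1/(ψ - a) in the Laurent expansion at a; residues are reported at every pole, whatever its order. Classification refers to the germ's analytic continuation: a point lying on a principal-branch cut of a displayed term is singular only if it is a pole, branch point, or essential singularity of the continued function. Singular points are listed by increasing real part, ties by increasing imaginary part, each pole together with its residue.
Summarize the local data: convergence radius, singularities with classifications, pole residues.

Denominator factor (ψ + 2/5): pole of order 1 at -2/5, modulus 2/5.
Denominator factor (ψ + 7/3)^3: pole of order 3 at -7/3, modulus 7/3.
The radius of convergence is the smallest modulus among the singular points: 2/5.
At the order-3 pole -7/3 set g(ψ) = (ψ - (-7/3))^3*f(ψ) = -1/(5*(ψ + 2/5)).
Order-3 pole: residue = g''(a)/2; g''(-7/3) = 1350/24389, so the residue is 675/24389.
At the order-1 pole -2/5 set g(ψ) = (ψ - (-2/5))*f(ψ) = -1/(5*(ψ + 7/3)**3).
Simple pole: residue = g(a) at a = -2/5, which is -675/24389.
List the singular points by increasing real part (a conjugate pair: the negative imaginary part first).

Radius of convergence at 0: 2/5.
At -7/3: a pole of order 3; residue 675/24389.
At -2/5: a pole of order 1; residue -675/24389.


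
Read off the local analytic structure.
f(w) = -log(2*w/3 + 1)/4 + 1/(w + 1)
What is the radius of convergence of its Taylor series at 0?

Denominator factor (w + 1): pole of order 1 at -1, modulus 1.
Branch term (-1/4)*log(1 - w/(-3/2)): its argument vanishes at w = -3/2, a logarithmic branch point, modulus 3/2.
The radius of convergence is the smallest modulus among the singular points: 1.

The radius of convergence is 1.


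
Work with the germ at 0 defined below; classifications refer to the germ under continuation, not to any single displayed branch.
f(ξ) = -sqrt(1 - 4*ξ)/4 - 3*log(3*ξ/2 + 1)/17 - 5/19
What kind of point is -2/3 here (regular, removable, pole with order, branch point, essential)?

The point is a logarithmic branch point.

The term (-3/17)*log(1 - ξ/(-2/3)) has argument 1 - -2/3/(-2/3) = 0 at -2/3: a logarithmic (infinitely-sheeted) branch point; the remaining terms are analytic or single-valued there.


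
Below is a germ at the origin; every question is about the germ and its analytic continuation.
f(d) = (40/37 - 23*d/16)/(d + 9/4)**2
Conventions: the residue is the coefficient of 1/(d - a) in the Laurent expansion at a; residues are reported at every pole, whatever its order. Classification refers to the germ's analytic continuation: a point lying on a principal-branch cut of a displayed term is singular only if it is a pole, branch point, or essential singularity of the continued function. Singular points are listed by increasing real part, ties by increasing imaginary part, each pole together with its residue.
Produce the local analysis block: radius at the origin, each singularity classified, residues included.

Radius of convergence at 0: 9/4.
At -9/4: a pole of order 2; residue -23/16.

Denominator factor (d + 9/4)^2: pole of order 2 at -9/4, modulus 9/4.
The radius of convergence is the smallest modulus among the singular points: 9/4.
At the order-2 pole -9/4 set g(d) = (d - (-9/4))^2*f(d) = 40/37 - 23*d/16.
Order-2 pole: residue = g'(a); g'(-9/4) = -23/16, so the residue is -23/16.


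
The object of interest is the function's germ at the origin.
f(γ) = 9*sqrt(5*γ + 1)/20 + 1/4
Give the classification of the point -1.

There is no denominator, hence no pole anywhere.
Branch term sqrt(1 - γ/(-1/5)): argument at -1 is -4, nonzero, so -1 is not its branch point (a point on a principal cut is still regular for the continued germ).
So the germ continues analytically to -1.

The point is a regular point.


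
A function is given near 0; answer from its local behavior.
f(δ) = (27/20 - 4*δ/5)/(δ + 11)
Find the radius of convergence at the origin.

Denominator factor (δ + 11): pole of order 1 at -11, modulus 11.
The radius of convergence is the smallest modulus among the singular points: 11.

The radius of convergence is 11.


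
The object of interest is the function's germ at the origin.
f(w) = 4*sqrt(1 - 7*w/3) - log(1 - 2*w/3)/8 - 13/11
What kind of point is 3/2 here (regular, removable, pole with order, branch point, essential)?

The term (-1/8)*log(1 - w/(3/2)) has argument 1 - 3/2/(3/2) = 0 at 3/2: a logarithmic (infinitely-sheeted) branch point; the remaining terms are analytic or single-valued there.

The point is a logarithmic branch point.


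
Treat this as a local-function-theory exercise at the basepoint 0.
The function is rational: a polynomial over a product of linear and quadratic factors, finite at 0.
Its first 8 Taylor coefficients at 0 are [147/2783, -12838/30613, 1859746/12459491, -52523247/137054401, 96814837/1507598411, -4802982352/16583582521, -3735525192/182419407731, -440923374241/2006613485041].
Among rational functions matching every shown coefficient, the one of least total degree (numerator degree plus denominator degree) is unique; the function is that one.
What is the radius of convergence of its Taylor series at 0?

No rational of total degree below 5 reproduces all 8 coefficients; solving the [2/3] Pade equations on them gives f(φ) = (φ**2/37 + φ - 3/23)/((φ - 1)*(φ + 11/7)**2), whose expansion matches every shown term.
Denominator factor (φ - 1): pole of order 1 at 1, modulus 1.
Denominator factor (φ + 11/7)^2: pole of order 2 at -11/7, modulus 11/7.
The radius of convergence is the smallest modulus among the singular points: 1.

The radius of convergence is 1.


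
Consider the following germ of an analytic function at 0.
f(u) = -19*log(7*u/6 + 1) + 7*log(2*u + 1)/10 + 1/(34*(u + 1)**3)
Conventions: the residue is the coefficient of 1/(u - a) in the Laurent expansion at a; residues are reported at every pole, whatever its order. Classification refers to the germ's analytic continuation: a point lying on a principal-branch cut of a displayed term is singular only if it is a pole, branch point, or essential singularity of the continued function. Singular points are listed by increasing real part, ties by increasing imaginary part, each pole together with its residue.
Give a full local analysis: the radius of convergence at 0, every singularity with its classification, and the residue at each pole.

Denominator factor (u + 1)^3: pole of order 3 at -1, modulus 1.
Branch term (-19)*log(1 - u/(-6/7)): its argument vanishes at u = -6/7, a logarithmic branch point, modulus 6/7.
Branch term (7/10)*log(1 - u/(-1/2)): its argument vanishes at u = -1/2, a logarithmic branch point, modulus 1/2.
The radius of convergence is the smallest modulus among the singular points: 1/2.
The branch terms are analytic at -1 and contribute nothing to the residue; only the rational part matters.
At the order-3 pole -1 set g(u) = (u - (-1))^3*(rational part) = 1/34.
Order-3 pole: residue = g''(a)/2; g''(-1) = 0, so the residue is 0.
List the singular points by increasing real part (a conjugate pair: the negative imaginary part first).

Radius of convergence at 0: 1/2.
At -1: a pole of order 3; residue 0.
At -6/7: a logarithmic branch point.
At -1/2: a logarithmic branch point.


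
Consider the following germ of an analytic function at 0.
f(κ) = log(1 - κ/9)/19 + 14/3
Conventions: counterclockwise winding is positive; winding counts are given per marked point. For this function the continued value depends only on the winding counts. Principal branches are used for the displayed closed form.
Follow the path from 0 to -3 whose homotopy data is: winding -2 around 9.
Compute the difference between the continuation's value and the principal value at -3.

The rational part is single-valued and drops out of the difference; each branch term changes only by its own monodromy.
(1/19)*log(1 - κ/(9)): each positive loop around 9 adds 2*pi*i to the log, so winding -2 contributes (1/19)*(-2)*2*pi*i = -(4/19)*pi*i.
Summing the contributions at κ = -3 gives -(4/19)*pi*i.

Continued minus principal equals -(4/19)*pi*i.


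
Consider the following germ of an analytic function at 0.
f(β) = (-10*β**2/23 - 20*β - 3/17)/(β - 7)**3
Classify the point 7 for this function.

The point is a pole of order 3.

The denominator factor β - 7 vanishes at 7 and appears to the power 3; the numerator there equals -63139/391, nonzero, and no other factor vanishes.
Hence a pole whose order is the multiplicity, 3.


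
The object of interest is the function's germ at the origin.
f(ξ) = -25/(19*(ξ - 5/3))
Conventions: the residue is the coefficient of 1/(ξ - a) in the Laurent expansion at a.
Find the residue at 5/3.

At the order-1 pole 5/3 set g(ξ) = (ξ - (5/3))*f(ξ) = -25/19.
Simple pole: residue = g(a) at a = 5/3, which is -25/19.

The residue is -25/19.


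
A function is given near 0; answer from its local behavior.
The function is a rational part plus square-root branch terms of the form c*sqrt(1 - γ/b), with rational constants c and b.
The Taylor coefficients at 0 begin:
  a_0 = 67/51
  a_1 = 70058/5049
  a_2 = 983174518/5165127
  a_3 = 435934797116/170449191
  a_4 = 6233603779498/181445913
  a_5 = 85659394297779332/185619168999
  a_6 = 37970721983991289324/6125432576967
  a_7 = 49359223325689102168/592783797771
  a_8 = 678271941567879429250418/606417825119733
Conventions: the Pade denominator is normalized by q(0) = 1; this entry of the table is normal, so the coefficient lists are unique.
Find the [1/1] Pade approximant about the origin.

The Pade approximant has numerator coefficients [67/51, -22733126917/5482704051]; denominator coefficients [1, -491587259/35834667].

Taylor coefficients needed (read off): a_0 = 67/51, a_1 = 70058/5049, a_2 = 983174518/5165127.
Write the denominator as Q(γ) = 1 + q1*γ. Requiring Q*f - P = O(γ^3) with deg P <= 1 kills the coefficients of γ^2..γ^2 in Q*f:
  γ^2: a_2 + q1*a_1 = 0, i.e. 983174518/5165127 + (70058/5049)*q1 = 0.
Solving this linear system: q1 = -491587259/35834667.
The numerator is Q*f truncated at degree 1: P0 = a_0 = 67/51; P1 = a_1 + q1*a_0 = -22733126917/5482704051.


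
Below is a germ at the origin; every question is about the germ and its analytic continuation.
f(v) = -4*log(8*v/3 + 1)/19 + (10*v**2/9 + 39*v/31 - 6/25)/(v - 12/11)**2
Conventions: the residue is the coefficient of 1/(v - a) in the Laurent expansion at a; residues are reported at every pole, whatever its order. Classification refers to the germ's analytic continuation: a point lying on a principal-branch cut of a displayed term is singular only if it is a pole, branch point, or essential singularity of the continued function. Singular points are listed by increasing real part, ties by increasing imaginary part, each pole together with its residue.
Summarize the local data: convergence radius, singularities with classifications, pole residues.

Denominator factor (v - 12/11)^2: pole of order 2 at 12/11, modulus 12/11.
Branch term (-4/19)*log(1 - v/(-3/8)): its argument vanishes at v = -3/8, a logarithmic branch point, modulus 3/8.
The radius of convergence is the smallest modulus among the singular points: 3/8.
The branch term is analytic at 12/11 and contributes nothing to the residue; only the rational part matters.
At the order-2 pole 12/11 set g(v) = (v - (12/11))^2*(rational part) = 10*v**2/9 + 39*v/31 - 6/25.
Order-2 pole: residue = g'(a); g'(12/11) = 3767/1023, so the residue is 3767/1023.
List the singular points by increasing real part (a conjugate pair: the negative imaginary part first).

Radius of convergence at 0: 3/8.
At -3/8: a logarithmic branch point.
At 12/11: a pole of order 2; residue 3767/1023.


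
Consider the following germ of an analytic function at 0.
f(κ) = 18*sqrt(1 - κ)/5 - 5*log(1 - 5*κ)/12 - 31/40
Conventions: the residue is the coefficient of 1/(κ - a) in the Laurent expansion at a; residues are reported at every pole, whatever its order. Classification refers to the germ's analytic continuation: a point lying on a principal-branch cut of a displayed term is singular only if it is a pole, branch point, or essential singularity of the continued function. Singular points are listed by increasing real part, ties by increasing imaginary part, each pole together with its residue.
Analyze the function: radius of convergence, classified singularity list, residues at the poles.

Branch term (-5/12)*log(1 - κ/(1/5)): its argument vanishes at κ = 1/5, a logarithmic branch point, modulus 1/5.
Branch term (18/5)*sqrt(1 - κ/(1)): its argument vanishes at κ = 1, a square-root branch point, modulus 1.
The radius of convergence is the smallest modulus among the singular points: 1/5.
List the singular points by increasing real part (a conjugate pair: the negative imaginary part first).

Radius of convergence at 0: 1/5.
At 1/5: a logarithmic branch point.
At 1: an algebraic (square-root) branch point.
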